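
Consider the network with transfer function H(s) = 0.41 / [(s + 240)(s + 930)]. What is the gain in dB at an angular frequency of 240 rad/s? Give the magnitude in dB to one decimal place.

-118.0 dB

|j240 + 240| = √(240² + 240²) = 339.4
|j240 + 930| = √(240² + 930²) = 960.5
|H(j240)| = 0.41 / (339.4 × 960.5) = 1.2577e-06
20 log₁₀(1.2577e-06) = -118.01 dB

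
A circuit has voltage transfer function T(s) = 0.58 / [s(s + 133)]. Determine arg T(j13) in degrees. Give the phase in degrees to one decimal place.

∠(j13 + 133) = arctan(13/133) = 5.58°
∠(j13) = 90.00°
∠T(j13) = − (5.58° + 90.00°) = -95.58°

-95.6 deg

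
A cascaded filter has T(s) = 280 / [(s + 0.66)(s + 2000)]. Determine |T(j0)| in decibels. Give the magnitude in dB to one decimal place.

T(0) = 280 / (0.66 × 2000) = 0.21212
20 log₁₀(0.21212) = -13.47 dB

-13.5 dB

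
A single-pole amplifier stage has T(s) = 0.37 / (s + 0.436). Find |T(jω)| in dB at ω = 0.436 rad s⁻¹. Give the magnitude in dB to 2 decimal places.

|j0.436 + 0.436| = √(0.436² + 0.436²) = 0.6166
|T(j0.436)| = 0.37 / 0.6166 = 0.60007
20 log₁₀(0.60007) = -4.436 dB

-4.44 dB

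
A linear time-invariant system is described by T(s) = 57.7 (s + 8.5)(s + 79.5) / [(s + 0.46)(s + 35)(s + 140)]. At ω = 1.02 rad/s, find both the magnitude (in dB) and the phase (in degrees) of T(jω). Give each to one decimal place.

|T| = 17.1 dB, ∠T = -60.2°

|j1.02 + 8.5| = √(1.02² + 8.5²) = 8.561
|j1.02 + 79.5| = √(1.02² + 79.5²) = 79.51
|j1.02 + 0.46| = √(1.02² + 0.46²) = 1.119
|j1.02 + 35| = √(1.02² + 35²) = 35.01
|j1.02 + 140| = √(1.02² + 140²) = 140
|T(j1.02)| = 57.7 × 8.561 × 79.51 / (1.119 × 35.01 × 140) = 7.1599
20 log₁₀(7.1599) = 17.10 dB
∠(j1.02 + 8.5) = arctan(1.02/8.5) = 6.84°
∠(j1.02 + 79.5) = arctan(1.02/79.5) = 0.74°
∠(j1.02 + 0.46) = arctan(1.02/0.46) = 65.73°
∠(j1.02 + 35) = arctan(1.02/35) = 1.67°
∠(j1.02 + 140) = arctan(1.02/140) = 0.42°
∠T(j1.02) = 6.84° + 0.74° − (65.73° + 1.67° + 0.42°) = -60.23°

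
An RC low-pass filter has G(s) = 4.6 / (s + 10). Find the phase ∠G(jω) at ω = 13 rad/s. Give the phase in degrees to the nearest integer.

-52 deg

∠(j13 + 10) = arctan(13/10) = 52.43°
∠G(j13) = −52.43° = -52.43°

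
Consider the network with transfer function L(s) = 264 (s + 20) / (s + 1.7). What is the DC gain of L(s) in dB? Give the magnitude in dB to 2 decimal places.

L(0) = 264 × 20 / 1.7 = 3105.9
20 log₁₀(3105.9) = 69.844 dB

69.84 dB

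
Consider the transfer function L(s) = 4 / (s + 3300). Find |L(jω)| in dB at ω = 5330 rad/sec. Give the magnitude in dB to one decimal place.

-63.9 dB

|j5330 + 3300| = √(5330² + 3300²) = 6269
|L(j5330)| = 4 / 6269 = 0.00063807
20 log₁₀(0.00063807) = -63.90 dB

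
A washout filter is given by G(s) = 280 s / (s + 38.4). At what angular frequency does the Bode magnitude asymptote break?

The single real pole at s = −38.4 gives a corner at ω = 38.4 rad/s.

38.4 rad/s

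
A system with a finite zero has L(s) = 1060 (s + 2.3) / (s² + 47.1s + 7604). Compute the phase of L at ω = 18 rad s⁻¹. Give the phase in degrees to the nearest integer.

∠(j18 + 2.3) = arctan(18/2.3) = 82.72°
∠[(j18)² + 47.1(j18) + 7604] = ∠[7280 + j847.8] = 6.64°
∠L(j18) = 82.72° − 6.64° = 76.08°

76°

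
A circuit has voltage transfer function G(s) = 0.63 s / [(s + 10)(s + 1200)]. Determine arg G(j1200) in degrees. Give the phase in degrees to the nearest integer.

∠(j1200) = 90.00°
∠(j1200 + 10) = arctan(1200/10) = 89.52°
∠(j1200 + 1200) = arctan(1200/1200) = 45.00°
∠G(j1200) = 90.00° − (89.52° + 45.00°) = -44.52°

-45°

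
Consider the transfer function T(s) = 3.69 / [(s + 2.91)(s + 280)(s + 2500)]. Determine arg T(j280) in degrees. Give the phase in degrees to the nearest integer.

∠(j280 + 2.91) = arctan(280/2.91) = 89.40°
∠(j280 + 280) = arctan(280/280) = 45.00°
∠(j280 + 2500) = arctan(280/2500) = 6.39°
∠T(j280) = − (89.40° + 45.00° + 6.39°) = -140.80°

-141 deg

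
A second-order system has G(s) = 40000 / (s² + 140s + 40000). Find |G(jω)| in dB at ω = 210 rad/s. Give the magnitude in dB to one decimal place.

|(j210)² + 140(j210) + 40000| = |-4100 + j29400| = 2.968e+04
|G(j210)| = 40000 / 2.968e+04 = 1.3475
20 log₁₀(1.3475) = 2.59 dB

2.6 dB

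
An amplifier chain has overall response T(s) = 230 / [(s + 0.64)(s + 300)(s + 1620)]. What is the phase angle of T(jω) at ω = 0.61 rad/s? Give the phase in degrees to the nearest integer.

∠(j0.61 + 0.64) = arctan(0.61/0.64) = 43.63°
∠(j0.61 + 300) = arctan(0.61/300) = 0.12°
∠(j0.61 + 1620) = arctan(0.61/1620) = 0.02°
∠T(j0.61) = − (43.63° + 0.12° + 0.02°) = -43.76°

-44 deg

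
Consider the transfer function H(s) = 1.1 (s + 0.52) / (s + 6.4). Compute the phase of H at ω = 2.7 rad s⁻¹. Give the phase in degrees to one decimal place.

56.2°

∠(j2.7 + 0.52) = arctan(2.7/0.52) = 79.10°
∠(j2.7 + 6.4) = arctan(2.7/6.4) = 22.87°
∠H(j2.7) = 79.10° − 22.87° = 56.23°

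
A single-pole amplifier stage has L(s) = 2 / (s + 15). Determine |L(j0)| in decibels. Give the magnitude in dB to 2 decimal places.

L(0) = 2 / 15 = 0.13333
20 log₁₀(0.13333) = -17.501 dB

-17.50 dB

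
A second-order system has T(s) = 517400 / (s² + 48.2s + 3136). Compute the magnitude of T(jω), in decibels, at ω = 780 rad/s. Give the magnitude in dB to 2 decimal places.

-1.38 dB

|(j780)² + 48.2(j780) + 3136| = |-6.0526e+05 + j37596| = 6.064e+05
|T(j780)| = 517400 / 6.064e+05 = 0.85319
20 log₁₀(0.85319) = -1.379 dB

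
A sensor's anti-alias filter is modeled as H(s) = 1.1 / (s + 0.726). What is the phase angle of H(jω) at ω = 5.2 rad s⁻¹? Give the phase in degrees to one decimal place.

∠(j5.2 + 0.726) = arctan(5.2/0.726) = 82.05°
∠H(j5.2) = −82.05° = -82.05°

-82.1°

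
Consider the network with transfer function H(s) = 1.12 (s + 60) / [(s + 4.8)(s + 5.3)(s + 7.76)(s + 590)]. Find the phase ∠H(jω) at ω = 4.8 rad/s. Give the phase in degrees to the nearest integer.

-115°

∠(j4.8 + 60) = arctan(4.8/60) = 4.57°
∠(j4.8 + 4.8) = arctan(4.8/4.8) = 45.00°
∠(j4.8 + 5.3) = arctan(4.8/5.3) = 42.17°
∠(j4.8 + 7.76) = arctan(4.8/7.76) = 31.74°
∠(j4.8 + 590) = arctan(4.8/590) = 0.47°
∠H(j4.8) = 4.57° − (45.00° + 42.17° + 31.74° + 0.47°) = -114.80°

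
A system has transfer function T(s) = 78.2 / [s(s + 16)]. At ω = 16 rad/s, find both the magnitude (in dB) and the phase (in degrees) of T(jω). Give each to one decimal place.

|j16 + 16| = √(16² + 16²) = 22.63
|j16| = 16
|T(j16)| = 78.2 / (22.63 × 16) = 0.216
20 log₁₀(0.216) = -13.31 dB
∠(j16 + 16) = arctan(16/16) = 45.00°
∠(j16) = 90.00°
∠T(j16) = − (45.00° + 90.00°) = -135.00°

|T| = -13.3 dB, ∠T = -135.0 deg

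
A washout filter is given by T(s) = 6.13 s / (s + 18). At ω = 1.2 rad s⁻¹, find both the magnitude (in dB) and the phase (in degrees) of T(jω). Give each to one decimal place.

|T| = -7.8 dB, ∠T = 86.2 deg

|j1.2| = 1.2
|j1.2 + 18| = √(1.2² + 18²) = 18.04
|T(j1.2)| = 6.13 × 1.2 / 18.04 = 0.40776
20 log₁₀(0.40776) = -7.79 dB
∠(j1.2) = 90.00°
∠(j1.2 + 18) = arctan(1.2/18) = 3.81°
∠T(j1.2) = 90.00° − 3.81° = 86.19°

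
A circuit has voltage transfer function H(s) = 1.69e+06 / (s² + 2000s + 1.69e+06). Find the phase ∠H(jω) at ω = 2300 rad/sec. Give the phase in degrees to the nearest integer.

-128°

∠[(j2300)² + 2000(j2300) + 1.69e+06] = ∠[-3.6e+06 + j4.6e+06] = 128.05°
∠H(j2300) = −128.05° = -128.05°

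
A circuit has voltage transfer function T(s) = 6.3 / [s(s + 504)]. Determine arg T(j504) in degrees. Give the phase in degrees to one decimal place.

-135.0°

∠(j504 + 504) = arctan(504/504) = 45.00°
∠(j504) = 90.00°
∠T(j504) = − (45.00° + 90.00°) = -135.00°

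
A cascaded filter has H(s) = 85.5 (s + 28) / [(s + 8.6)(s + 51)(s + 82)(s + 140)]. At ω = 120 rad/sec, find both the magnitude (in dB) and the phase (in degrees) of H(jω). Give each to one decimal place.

|j120 + 28| = √(120² + 28²) = 123.2
|j120 + 8.6| = √(120² + 8.6²) = 120.3
|j120 + 51| = √(120² + 51²) = 130.4
|j120 + 82| = √(120² + 82²) = 145.3
|j120 + 140| = √(120² + 140²) = 184.4
|H(j120)| = 85.5 × 123.2 / (120.3 × 130.4 × 145.3 × 184.4) = 2.5061e-05
20 log₁₀(2.5061e-05) = -92.02 dB
∠(j120 + 28) = arctan(120/28) = 76.87°
∠(j120 + 8.6) = arctan(120/8.6) = 85.90°
∠(j120 + 51) = arctan(120/51) = 66.97°
∠(j120 + 82) = arctan(120/82) = 55.65°
∠(j120 + 140) = arctan(120/140) = 40.60°
∠H(j120) = 76.87° − (85.90° + 66.97° + 55.65° + 40.60°) = -172.26°

|H| = -92.0 dB, ∠H = -172.3°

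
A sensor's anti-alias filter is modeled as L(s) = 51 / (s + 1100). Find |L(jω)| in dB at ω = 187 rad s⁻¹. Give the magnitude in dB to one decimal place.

|j187 + 1100| = √(187² + 1100²) = 1116
|L(j187)| = 51 / 1116 = 0.045708
20 log₁₀(0.045708) = -26.80 dB

-26.8 dB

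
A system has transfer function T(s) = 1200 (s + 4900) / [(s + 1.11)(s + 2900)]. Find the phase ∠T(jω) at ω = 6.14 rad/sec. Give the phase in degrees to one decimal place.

∠(j6.14 + 4900) = arctan(6.14/4900) = 0.07°
∠(j6.14 + 1.11) = arctan(6.14/1.11) = 79.75°
∠(j6.14 + 2900) = arctan(6.14/2900) = 0.12°
∠T(j6.14) = 0.07° − (79.75° + 0.12°) = -79.80°

-79.8°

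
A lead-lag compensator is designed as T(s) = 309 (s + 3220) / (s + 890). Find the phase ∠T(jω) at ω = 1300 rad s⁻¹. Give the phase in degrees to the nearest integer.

-34 deg

∠(j1300 + 3220) = arctan(1300/3220) = 21.99°
∠(j1300 + 890) = arctan(1300/890) = 55.60°
∠T(j1300) = 21.99° − 55.60° = -33.62°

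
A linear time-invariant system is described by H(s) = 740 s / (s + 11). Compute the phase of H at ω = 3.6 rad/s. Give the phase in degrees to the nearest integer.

∠(j3.6) = 90.00°
∠(j3.6 + 11) = arctan(3.6/11) = 18.12°
∠H(j3.6) = 90.00° − 18.12° = 71.88°

72°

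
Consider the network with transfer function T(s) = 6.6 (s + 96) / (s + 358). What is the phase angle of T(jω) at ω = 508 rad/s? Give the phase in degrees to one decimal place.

24.5°

∠(j508 + 96) = arctan(508/96) = 79.30°
∠(j508 + 358) = arctan(508/358) = 54.83°
∠T(j508) = 79.30° − 54.83° = 24.47°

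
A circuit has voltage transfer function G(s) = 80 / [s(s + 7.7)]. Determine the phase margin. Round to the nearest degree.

46°

Gain crossover: |G(jω)| = 1 at ω ≈ 7.46 rad/s.
∠G(j7.46) = −90° − arctan(7.46/7.7) ≈ -134.10°
PM = 180° + (-134.10°) = 45.90°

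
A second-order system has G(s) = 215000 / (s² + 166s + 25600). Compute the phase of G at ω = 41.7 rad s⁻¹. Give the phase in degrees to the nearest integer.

-16°

∠[(j41.7)² + 166(j41.7) + 25600] = ∠[23861 + j6922.2] = 16.18°
∠G(j41.7) = −16.18° = -16.18°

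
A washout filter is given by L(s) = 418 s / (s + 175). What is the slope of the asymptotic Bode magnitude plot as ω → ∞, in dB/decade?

With 1 zero and 1 pole, the high-frequency asymptotic slope is 20 × (1 − 1) = 0 dB/decade.

0 dB/decade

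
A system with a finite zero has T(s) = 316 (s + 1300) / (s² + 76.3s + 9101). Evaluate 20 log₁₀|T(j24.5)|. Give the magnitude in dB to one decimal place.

33.5 dB

|j24.5 + 1300| = √(24.5² + 1300²) = 1300
|(j24.5)² + 76.3(j24.5) + 9101| = |8500.8 + j1869.3| = 8704
|T(j24.5)| = 316 × 1300 / 8704 = 47.206
20 log₁₀(47.206) = 33.48 dB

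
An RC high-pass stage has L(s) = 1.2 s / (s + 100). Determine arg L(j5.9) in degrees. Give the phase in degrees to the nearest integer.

87°

∠(j5.9) = 90.00°
∠(j5.9 + 100) = arctan(5.9/100) = 3.38°
∠L(j5.9) = 90.00° − 3.38° = 86.62°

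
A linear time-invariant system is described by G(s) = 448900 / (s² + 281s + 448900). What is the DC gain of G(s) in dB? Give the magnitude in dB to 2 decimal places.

G(0) = 448900 / 448900 = 1
20 log₁₀(1) = 0.000 dB

0.00 dB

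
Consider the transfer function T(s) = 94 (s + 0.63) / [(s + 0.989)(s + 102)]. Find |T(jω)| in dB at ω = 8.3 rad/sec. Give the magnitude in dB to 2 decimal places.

-0.77 dB

|j8.3 + 0.63| = √(8.3² + 0.63²) = 8.324
|j8.3 + 0.989| = √(8.3² + 0.989²) = 8.359
|j8.3 + 102| = √(8.3² + 102²) = 102.3
|T(j8.3)| = 94 × 8.324 / (8.359 × 102.3) = 0.9147
20 log₁₀(0.9147) = -0.774 dB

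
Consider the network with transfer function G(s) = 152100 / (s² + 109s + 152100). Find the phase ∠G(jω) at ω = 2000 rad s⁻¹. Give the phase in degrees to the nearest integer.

-177 deg

∠[(j2000)² + 109(j2000) + 152100] = ∠[-3.8479e+06 + j2.18e+05] = 176.76°
∠G(j2000) = −176.76° = -176.76°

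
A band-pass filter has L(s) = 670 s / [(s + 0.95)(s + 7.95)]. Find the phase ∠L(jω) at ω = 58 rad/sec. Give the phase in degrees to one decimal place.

-81.3°

∠(j58) = 90.00°
∠(j58 + 0.95) = arctan(58/0.95) = 89.06°
∠(j58 + 7.95) = arctan(58/7.95) = 82.20°
∠L(j58) = 90.00° − (89.06° + 82.20°) = -81.26°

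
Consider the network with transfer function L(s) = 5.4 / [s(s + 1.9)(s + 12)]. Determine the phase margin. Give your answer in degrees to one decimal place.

Gain crossover: |L(jω)| = 1 at ω ≈ 0.235 rad/s.
∠L(j0.235) = −90° − arctan(0.235/1.9) − arctan(0.235/12) ≈ -98.17°
PM = 180° + (-98.17°) = 81.83°

81.8 deg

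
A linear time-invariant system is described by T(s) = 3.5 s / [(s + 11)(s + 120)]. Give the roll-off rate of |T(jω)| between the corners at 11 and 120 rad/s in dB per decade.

In this band the factors already past their corner are: 1 differentiator zero, pole at 11; net slope = 0 dB/decade.

0 dB/decade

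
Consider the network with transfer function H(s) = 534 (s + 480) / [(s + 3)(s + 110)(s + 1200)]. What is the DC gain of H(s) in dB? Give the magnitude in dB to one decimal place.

-3.8 dB

H(0) = 534 × 480 / (3 × 110 × 1200) = 0.64727
20 log₁₀(0.64727) = -3.78 dB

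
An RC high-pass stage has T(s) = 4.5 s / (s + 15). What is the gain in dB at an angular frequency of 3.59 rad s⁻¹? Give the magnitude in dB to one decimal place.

0.4 dB

|j3.59| = 3.59
|j3.59 + 15| = √(3.59² + 15²) = 15.42
|T(j3.59)| = 4.5 × 3.59 / 15.42 = 1.0474
20 log₁₀(1.0474) = 0.40 dB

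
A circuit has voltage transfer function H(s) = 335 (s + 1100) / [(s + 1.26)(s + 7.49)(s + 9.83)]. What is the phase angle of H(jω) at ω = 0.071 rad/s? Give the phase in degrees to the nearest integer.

-4 deg

∠(j0.071 + 1100) = arctan(0.071/1100) = 0.00°
∠(j0.071 + 1.26) = arctan(0.071/1.26) = 3.23°
∠(j0.071 + 7.49) = arctan(0.071/7.49) = 0.54°
∠(j0.071 + 9.83) = arctan(0.071/9.83) = 0.41°
∠H(j0.071) = 0.00° − (3.23° + 0.54° + 0.41°) = -4.18°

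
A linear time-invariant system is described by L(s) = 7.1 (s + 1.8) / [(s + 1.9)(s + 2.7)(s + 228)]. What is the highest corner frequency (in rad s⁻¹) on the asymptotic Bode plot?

228 rad s⁻¹

Break frequencies occur at each pole and zero magnitude: 1.8 rad s⁻¹, 1.9 rad s⁻¹, 2.7 rad s⁻¹, 228 rad s⁻¹.
The highest is 228 rad s⁻¹.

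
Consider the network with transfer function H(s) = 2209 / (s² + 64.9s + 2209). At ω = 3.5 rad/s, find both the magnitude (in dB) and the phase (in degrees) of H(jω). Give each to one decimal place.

|H| = 0.0 dB, ∠H = -5.9°

|(j3.5)² + 64.9(j3.5) + 2209| = |2196.8 + j227.15| = 2208
|H(j3.5)| = 2209 / 2208 = 1.0002
20 log₁₀(1.0002) = 0.00 dB
∠[(j3.5)² + 64.9(j3.5) + 2209] = ∠[2196.8 + j227.15] = 5.90°
∠H(j3.5) = −5.90° = -5.90°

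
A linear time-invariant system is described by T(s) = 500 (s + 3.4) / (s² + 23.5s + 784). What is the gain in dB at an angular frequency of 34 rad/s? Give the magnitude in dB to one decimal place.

|j34 + 3.4| = √(34² + 3.4²) = 34.17
|(j34)² + 23.5(j34) + 784| = |-372 + j799| = 881.4
|T(j34)| = 500 × 34.17 / 881.4 = 19.385
20 log₁₀(19.385) = 25.75 dB

25.7 dB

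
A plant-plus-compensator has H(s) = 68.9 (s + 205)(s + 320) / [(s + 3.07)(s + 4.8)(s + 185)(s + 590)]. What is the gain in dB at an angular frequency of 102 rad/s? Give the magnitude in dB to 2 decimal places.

|j102 + 205| = √(102² + 205²) = 229
|j102 + 320| = √(102² + 320²) = 335.9
|j102 + 3.07| = √(102² + 3.07²) = 102
|j102 + 4.8| = √(102² + 4.8²) = 102.1
|j102 + 185| = √(102² + 185²) = 211.3
|j102 + 590| = √(102² + 590²) = 598.8
|H(j102)| = 68.9 × 229 × 335.9 / (102 × 102.1 × 211.3 × 598.8) = 0.0040201
20 log₁₀(0.0040201) = -47.915 dB

-47.92 dB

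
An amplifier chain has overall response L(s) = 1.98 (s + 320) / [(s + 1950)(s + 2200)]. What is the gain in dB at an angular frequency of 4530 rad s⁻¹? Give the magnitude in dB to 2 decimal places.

|j4530 + 320| = √(4530² + 320²) = 4541
|j4530 + 1950| = √(4530² + 1950²) = 4932
|j4530 + 2200| = √(4530² + 2200²) = 5036
|L(j4530)| = 1.98 × 4541 / (4932 × 5036) = 0.00036203
20 log₁₀(0.00036203) = -68.825 dB

-68.83 dB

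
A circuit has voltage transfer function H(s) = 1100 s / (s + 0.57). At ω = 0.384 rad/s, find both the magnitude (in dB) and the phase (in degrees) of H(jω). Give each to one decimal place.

|H| = 55.8 dB, ∠H = 56.0°

|j0.384| = 0.384
|j0.384 + 0.57| = √(0.384² + 0.57²) = 0.6873
|H(j0.384)| = 1100 × 0.384 / 0.6873 = 614.6
20 log₁₀(614.6) = 55.77 dB
∠(j0.384) = 90.00°
∠(j0.384 + 0.57) = arctan(0.384/0.57) = 33.97°
∠H(j0.384) = 90.00° − 33.97° = 56.03°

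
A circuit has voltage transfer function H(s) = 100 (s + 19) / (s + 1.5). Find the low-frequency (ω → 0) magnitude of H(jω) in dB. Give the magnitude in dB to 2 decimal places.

62.05 dB

H(0) = 100 × 19 / 1.5 = 1266.7
20 log₁₀(1266.7) = 62.053 dB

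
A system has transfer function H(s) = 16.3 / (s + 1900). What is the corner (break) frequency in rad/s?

1900 rad/s

The single real pole at s = −1900 gives a corner at ω = 1900 rad/s.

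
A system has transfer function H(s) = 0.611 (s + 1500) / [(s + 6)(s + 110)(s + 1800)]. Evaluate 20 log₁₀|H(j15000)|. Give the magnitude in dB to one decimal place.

|j15000 + 1500| = √(15000² + 1500²) = 1.507e+04
|j15000 + 6| = √(15000² + 6²) = 1.5e+04
|j15000 + 110| = √(15000² + 110²) = 1.5e+04
|j15000 + 1800| = √(15000² + 1800²) = 1.511e+04
|H(j15000)| = 0.611 × 1.507e+04 / (1.5e+04 × 1.5e+04 × 1.511e+04) = 2.7096e-09
20 log₁₀(2.7096e-09) = -171.34 dB

-171.3 dB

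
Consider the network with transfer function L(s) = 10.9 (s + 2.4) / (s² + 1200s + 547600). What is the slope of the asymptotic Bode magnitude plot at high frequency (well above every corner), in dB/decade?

-20 dB/decade

With 1 zero and 2 poles, the high-frequency asymptotic slope is 20 × (1 − 2) = -20 dB/decade.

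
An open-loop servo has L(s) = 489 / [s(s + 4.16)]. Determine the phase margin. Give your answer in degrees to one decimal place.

10.7°

Gain crossover: |L(jω)| = 1 at ω ≈ 21.9 rad/s.
∠L(j21.9) = −90° − arctan(21.9/4.16) ≈ -169.25°
PM = 180° + (-169.25°) = 10.75°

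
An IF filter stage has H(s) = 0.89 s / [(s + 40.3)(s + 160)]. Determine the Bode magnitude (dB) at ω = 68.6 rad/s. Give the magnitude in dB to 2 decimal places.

|j68.6| = 68.6
|j68.6 + 40.3| = √(68.6² + 40.3²) = 79.56
|j68.6 + 160| = √(68.6² + 160²) = 174.1
|H(j68.6)| = 0.89 × 68.6 / (79.56 × 174.1) = 0.0044081
20 log₁₀(0.0044081) = -47.115 dB

-47.12 dB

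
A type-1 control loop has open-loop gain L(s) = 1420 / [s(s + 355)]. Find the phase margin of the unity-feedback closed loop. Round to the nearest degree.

Gain crossover: |L(jω)| = 1 at ω ≈ 4 rad s⁻¹.
∠L(j4) = −90° − arctan(4/355) ≈ -90.65°
PM = 180° + (-90.65°) = 89.35°

89°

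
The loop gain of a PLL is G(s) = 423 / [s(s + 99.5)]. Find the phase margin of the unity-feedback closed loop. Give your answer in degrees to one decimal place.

87.6°

Gain crossover: |G(jω)| = 1 at ω ≈ 4.25 rad/s.
∠G(j4.25) = −90° − arctan(4.25/99.5) ≈ -92.44°
PM = 180° + (-92.44°) = 87.56°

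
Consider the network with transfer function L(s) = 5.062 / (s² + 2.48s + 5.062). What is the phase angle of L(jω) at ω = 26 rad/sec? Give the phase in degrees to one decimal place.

∠[(j26)² + 2.48(j26) + 5.062] = ∠[-670.94 + j64.48] = 174.51°
∠L(j26) = −174.51° = -174.51°

-174.5 deg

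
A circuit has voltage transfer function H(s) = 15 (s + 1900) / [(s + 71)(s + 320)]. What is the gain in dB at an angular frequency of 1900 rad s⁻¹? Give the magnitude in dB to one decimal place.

-39.2 dB

|j1900 + 1900| = √(1900² + 1900²) = 2687
|j1900 + 71| = √(1900² + 71²) = 1901
|j1900 + 320| = √(1900² + 320²) = 1927
|H(j1900)| = 15 × 2687 / (1901 × 1927) = 0.011002
20 log₁₀(0.011002) = -39.17 dB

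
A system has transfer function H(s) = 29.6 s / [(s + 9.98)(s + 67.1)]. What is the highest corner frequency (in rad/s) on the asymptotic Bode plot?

67.1 rad/s

Break frequencies occur at each pole and zero magnitude: 9.98 rad/s, 67.1 rad/s.
The highest is 67.1 rad/s.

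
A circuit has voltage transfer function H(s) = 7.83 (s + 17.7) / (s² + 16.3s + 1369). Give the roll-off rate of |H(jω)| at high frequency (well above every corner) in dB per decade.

With 1 zero and 2 poles, the high-frequency asymptotic slope is 20 × (1 − 2) = -20 dB/decade.

-20 dB/decade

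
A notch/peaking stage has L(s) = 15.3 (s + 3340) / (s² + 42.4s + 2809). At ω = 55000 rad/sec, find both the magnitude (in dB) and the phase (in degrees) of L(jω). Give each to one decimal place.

|j55000 + 3340| = √(55000² + 3340²) = 5.51e+04
|(j55000)² + 42.4(j55000) + 2809| = |-3.025e+09 + j2.332e+06| = 3.025e+09
|L(j55000)| = 15.3 × 5.51e+04 / 3.025e+09 = 0.00027869
20 log₁₀(0.00027869) = -71.10 dB
∠(j55000 + 3340) = arctan(55000/3340) = 86.52°
∠[(j55000)² + 42.4(j55000) + 2809] = ∠[-3.025e+09 + j2.332e+06] = 179.96°
∠L(j55000) = 86.52° − 179.96° = -93.43°

|L| = -71.1 dB, ∠L = -93.4°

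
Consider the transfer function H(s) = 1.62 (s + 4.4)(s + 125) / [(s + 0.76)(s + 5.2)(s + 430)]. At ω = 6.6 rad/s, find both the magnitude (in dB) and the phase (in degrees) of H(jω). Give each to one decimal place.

|H| = -23.5 dB, ∠H = -76.7°

|j6.6 + 4.4| = √(6.6² + 4.4²) = 7.932
|j6.6 + 125| = √(6.6² + 125²) = 125.2
|j6.6 + 0.76| = √(6.6² + 0.76²) = 6.644
|j6.6 + 5.2| = √(6.6² + 5.2²) = 8.402
|j6.6 + 430| = √(6.6² + 430²) = 430.1
|H(j6.6)| = 1.62 × 7.932 × 125.2 / (6.644 × 8.402 × 430.1) = 0.067004
20 log₁₀(0.067004) = -23.48 dB
∠(j6.6 + 4.4) = arctan(6.6/4.4) = 56.31°
∠(j6.6 + 125) = arctan(6.6/125) = 3.02°
∠(j6.6 + 0.76) = arctan(6.6/0.76) = 83.43°
∠(j6.6 + 5.2) = arctan(6.6/5.2) = 51.77°
∠(j6.6 + 430) = arctan(6.6/430) = 0.88°
∠H(j6.6) = 56.31° + 3.02° − (83.43° + 51.77° + 0.88°) = -76.74°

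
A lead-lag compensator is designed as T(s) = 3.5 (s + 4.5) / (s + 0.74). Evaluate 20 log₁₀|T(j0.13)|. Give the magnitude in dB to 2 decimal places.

|j0.13 + 4.5| = √(0.13² + 4.5²) = 4.502
|j0.13 + 0.74| = √(0.13² + 0.74²) = 0.7513
|T(j0.13)| = 3.5 × 4.502 / 0.7513 = 20.972
20 log₁₀(20.972) = 26.433 dB

26.43 dB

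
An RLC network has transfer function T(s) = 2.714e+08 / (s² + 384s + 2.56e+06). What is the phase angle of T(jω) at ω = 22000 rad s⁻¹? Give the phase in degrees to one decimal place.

-179.0 deg

∠[(j22000)² + 384(j22000) + 2.56e+06] = ∠[-4.8144e+08 + j8.448e+06] = 178.99°
∠T(j22000) = −178.99° = -178.99°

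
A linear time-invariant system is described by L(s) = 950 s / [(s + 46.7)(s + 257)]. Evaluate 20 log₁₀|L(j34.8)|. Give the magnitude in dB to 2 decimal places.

|j34.8| = 34.8
|j34.8 + 46.7| = √(34.8² + 46.7²) = 58.24
|j34.8 + 257| = √(34.8² + 257²) = 259.3
|L(j34.8)| = 950 × 34.8 / (58.24 × 259.3) = 2.1888
20 log₁₀(2.1888) = 6.804 dB

6.80 dB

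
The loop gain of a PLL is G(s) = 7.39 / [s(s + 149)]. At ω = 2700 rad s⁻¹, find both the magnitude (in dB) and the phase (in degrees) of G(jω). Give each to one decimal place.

|j2700 + 149| = √(2700² + 149²) = 2704
|j2700| = 2700
|G(j2700)| = 7.39 / (2704 × 2700) = 1.0122e-06
20 log₁₀(1.0122e-06) = -119.89 dB
∠(j2700 + 149) = arctan(2700/149) = 86.84°
∠(j2700) = 90.00°
∠G(j2700) = − (86.84° + 90.00°) = -176.84°

|G| = -119.9 dB, ∠G = -176.8°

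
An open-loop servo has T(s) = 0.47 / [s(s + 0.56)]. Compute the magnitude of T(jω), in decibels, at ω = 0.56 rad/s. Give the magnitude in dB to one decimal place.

0.5 dB

|j0.56 + 0.56| = √(0.56² + 0.56²) = 0.792
|j0.56| = 0.56
|T(j0.56)| = 0.47 / (0.792 × 0.56) = 1.0598
20 log₁₀(1.0598) = 0.50 dB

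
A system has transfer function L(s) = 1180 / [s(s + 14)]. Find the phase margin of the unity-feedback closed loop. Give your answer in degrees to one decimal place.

Gain crossover: |L(jω)| = 1 at ω ≈ 33 rad/s.
∠L(j33) = −90° − arctan(33/14) ≈ -156.98°
PM = 180° + (-156.98°) = 23.02°

23.0°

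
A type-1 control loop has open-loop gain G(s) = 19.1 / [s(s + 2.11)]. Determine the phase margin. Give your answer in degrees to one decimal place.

27.1 deg

Gain crossover: |G(jω)| = 1 at ω ≈ 4.12 rad/s.
∠G(j4.12) = −90° − arctan(4.12/2.11) ≈ -152.90°
PM = 180° + (-152.90°) = 27.10°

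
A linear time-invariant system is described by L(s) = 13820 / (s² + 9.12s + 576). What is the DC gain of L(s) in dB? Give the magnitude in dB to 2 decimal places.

27.60 dB

L(0) = 13820 / 576 = 23.993
20 log₁₀(23.993) = 27.602 dB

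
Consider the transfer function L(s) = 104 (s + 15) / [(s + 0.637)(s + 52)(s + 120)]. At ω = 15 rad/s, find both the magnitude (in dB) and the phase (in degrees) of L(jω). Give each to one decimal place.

|j15 + 15| = √(15² + 15²) = 21.21
|j15 + 0.637| = √(15² + 0.637²) = 15.01
|j15 + 52| = √(15² + 52²) = 54.12
|j15 + 120| = √(15² + 120²) = 120.9
|L(j15)| = 104 × 21.21 / (15.01 × 54.12 × 120.9) = 0.022452
20 log₁₀(0.022452) = -32.98 dB
∠(j15 + 15) = arctan(15/15) = 45.00°
∠(j15 + 0.637) = arctan(15/0.637) = 87.57°
∠(j15 + 52) = arctan(15/52) = 16.09°
∠(j15 + 120) = arctan(15/120) = 7.13°
∠L(j15) = 45.00° − (87.57° + 16.09° + 7.13°) = -65.78°

|L| = -33.0 dB, ∠L = -65.8°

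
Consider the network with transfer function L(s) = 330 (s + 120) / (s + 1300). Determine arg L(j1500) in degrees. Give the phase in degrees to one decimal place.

36.3°

∠(j1500 + 120) = arctan(1500/120) = 85.43°
∠(j1500 + 1300) = arctan(1500/1300) = 49.09°
∠L(j1500) = 85.43° − 49.09° = 36.34°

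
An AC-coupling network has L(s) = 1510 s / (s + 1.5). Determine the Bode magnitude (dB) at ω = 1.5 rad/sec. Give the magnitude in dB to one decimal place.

|j1.5| = 1.5
|j1.5 + 1.5| = √(1.5² + 1.5²) = 2.121
|L(j1.5)| = 1510 × 1.5 / 2.121 = 1067.7
20 log₁₀(1067.7) = 60.57 dB

60.6 dB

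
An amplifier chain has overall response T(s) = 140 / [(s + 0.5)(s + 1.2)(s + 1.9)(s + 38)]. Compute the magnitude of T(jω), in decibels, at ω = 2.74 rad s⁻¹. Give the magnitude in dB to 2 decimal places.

|j2.74 + 0.5| = √(2.74² + 0.5²) = 2.785
|j2.74 + 1.2| = √(2.74² + 1.2²) = 2.991
|j2.74 + 1.9| = √(2.74² + 1.9²) = 3.334
|j2.74 + 38| = √(2.74² + 38²) = 38.1
|T(j2.74)| = 140 / (2.785 × 2.991 × 3.334 × 38.1) = 0.13228
20 log₁₀(0.13228) = -17.570 dB

-17.57 dB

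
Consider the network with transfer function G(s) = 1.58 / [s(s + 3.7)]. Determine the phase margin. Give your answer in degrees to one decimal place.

Gain crossover: |G(jω)| = 1 at ω ≈ 0.424 rad/s.
∠G(j0.424) = −90° − arctan(0.424/3.7) ≈ -96.54°
PM = 180° + (-96.54°) = 83.46°

83.5°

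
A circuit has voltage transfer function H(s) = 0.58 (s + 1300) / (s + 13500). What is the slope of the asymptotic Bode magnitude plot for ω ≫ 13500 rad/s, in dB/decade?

0 dB/decade

With 1 zero and 1 pole, the high-frequency asymptotic slope is 20 × (1 − 1) = 0 dB/decade.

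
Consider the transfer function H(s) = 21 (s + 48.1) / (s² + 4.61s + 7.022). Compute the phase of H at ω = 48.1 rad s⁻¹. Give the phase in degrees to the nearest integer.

∠(j48.1 + 48.1) = arctan(48.1/48.1) = 45.00°
∠[(j48.1)² + 4.61(j48.1) + 7.022] = ∠[-2306.6 + j221.74] = 174.51°
∠H(j48.1) = 45.00° − 174.51° = -129.51°

-130 deg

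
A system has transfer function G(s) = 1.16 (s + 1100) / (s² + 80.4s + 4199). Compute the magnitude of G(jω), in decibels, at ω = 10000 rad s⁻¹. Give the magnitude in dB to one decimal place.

|j10000 + 1100| = √(10000² + 1100²) = 1.006e+04
|(j10000)² + 80.4(j10000) + 4199| = |-9.9996e+07 + j8.04e+05| = 1e+08
|G(j10000)| = 1.16 × 1.006e+04 / 1e+08 = 0.0001167
20 log₁₀(0.0001167) = -78.66 dB

-78.7 dB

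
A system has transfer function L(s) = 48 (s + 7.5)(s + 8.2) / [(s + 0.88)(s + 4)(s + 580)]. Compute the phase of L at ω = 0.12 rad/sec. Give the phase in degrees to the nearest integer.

∠(j0.12 + 7.5) = arctan(0.12/7.5) = 0.92°
∠(j0.12 + 8.2) = arctan(0.12/8.2) = 0.84°
∠(j0.12 + 0.88) = arctan(0.12/0.88) = 7.77°
∠(j0.12 + 4) = arctan(0.12/4) = 1.72°
∠(j0.12 + 580) = arctan(0.12/580) = 0.01°
∠L(j0.12) = 0.92° + 0.84° − (7.77° + 1.72° + 0.01°) = -7.74°

-8°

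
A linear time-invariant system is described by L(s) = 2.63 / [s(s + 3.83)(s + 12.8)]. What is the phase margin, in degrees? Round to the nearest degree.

Gain crossover: |L(jω)| = 1 at ω ≈ 0.0536 rad/sec.
∠L(j0.0536) = −90° − arctan(0.0536/3.83) − arctan(0.0536/12.8) ≈ -91.04°
PM = 180° + (-91.04°) = 88.96°

89°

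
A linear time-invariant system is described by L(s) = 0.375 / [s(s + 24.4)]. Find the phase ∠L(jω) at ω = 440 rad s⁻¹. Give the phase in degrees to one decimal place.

-176.8°

∠(j440 + 24.4) = arctan(440/24.4) = 86.83°
∠(j440) = 90.00°
∠L(j440) = − (86.83° + 90.00°) = -176.83°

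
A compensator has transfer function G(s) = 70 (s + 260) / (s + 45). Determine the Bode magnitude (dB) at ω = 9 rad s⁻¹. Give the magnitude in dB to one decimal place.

|j9 + 260| = √(9² + 260²) = 260.2
|j9 + 45| = √(9² + 45²) = 45.89
|G(j9)| = 70 × 260.2 / 45.89 = 396.83
20 log₁₀(396.83) = 51.97 dB

52.0 dB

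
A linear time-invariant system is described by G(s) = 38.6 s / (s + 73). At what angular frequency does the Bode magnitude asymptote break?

The single real pole at s = −73 gives a corner at ω = 73 rad/sec.

73 rad/sec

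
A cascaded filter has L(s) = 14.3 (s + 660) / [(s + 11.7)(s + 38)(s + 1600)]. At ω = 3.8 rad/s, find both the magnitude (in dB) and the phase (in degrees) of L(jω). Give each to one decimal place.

|L| = -38.0 dB, ∠L = -23.5°

|j3.8 + 660| = √(3.8² + 660²) = 660
|j3.8 + 11.7| = √(3.8² + 11.7²) = 12.3
|j3.8 + 38| = √(3.8² + 38²) = 38.19
|j3.8 + 1600| = √(3.8² + 1600²) = 1600
|L(j3.8)| = 14.3 × 660 / (12.3 × 38.19 × 1600) = 0.012556
20 log₁₀(0.012556) = -38.02 dB
∠(j3.8 + 660) = arctan(3.8/660) = 0.33°
∠(j3.8 + 11.7) = arctan(3.8/11.7) = 17.99°
∠(j3.8 + 38) = arctan(3.8/38) = 5.71°
∠(j3.8 + 1600) = arctan(3.8/1600) = 0.14°
∠L(j3.8) = 0.33° − (17.99° + 5.71° + 0.14°) = -23.51°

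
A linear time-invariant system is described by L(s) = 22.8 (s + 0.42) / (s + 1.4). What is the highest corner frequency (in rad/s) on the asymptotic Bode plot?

1.4 rad/s

Break frequencies occur at each pole and zero magnitude: 0.42 rad/s, 1.4 rad/s.
The highest is 1.4 rad/s.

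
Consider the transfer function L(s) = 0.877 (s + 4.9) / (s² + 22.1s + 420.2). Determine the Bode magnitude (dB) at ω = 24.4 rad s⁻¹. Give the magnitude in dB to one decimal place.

-28.3 dB

|j24.4 + 4.9| = √(24.4² + 4.9²) = 24.89
|(j24.4)² + 22.1(j24.4) + 420.2| = |-175.16 + j539.24| = 567
|L(j24.4)| = 0.877 × 24.89 / 567 = 0.038496
20 log₁₀(0.038496) = -28.29 dB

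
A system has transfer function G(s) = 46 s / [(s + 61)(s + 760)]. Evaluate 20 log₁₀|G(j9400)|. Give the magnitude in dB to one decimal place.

|j9400| = 9400
|j9400 + 61| = √(9400² + 61²) = 9400
|j9400 + 760| = √(9400² + 760²) = 9431
|G(j9400)| = 46 × 9400 / (9400 × 9431) = 0.0048776
20 log₁₀(0.0048776) = -46.24 dB

-46.2 dB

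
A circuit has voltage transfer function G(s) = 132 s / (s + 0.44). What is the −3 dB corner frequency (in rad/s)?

0.44 rad/s

For a single-pole high-pass, the −3 dB point is at the pole: ω = 0.44 rad/s.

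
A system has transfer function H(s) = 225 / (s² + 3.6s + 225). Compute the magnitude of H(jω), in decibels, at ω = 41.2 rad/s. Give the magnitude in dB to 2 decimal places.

-16.36 dB

|(j41.2)² + 3.6(j41.2) + 225| = |-1472.4 + j148.32| = 1480
|H(j41.2)| = 225 / 1480 = 0.15204
20 log₁₀(0.15204) = -16.361 dB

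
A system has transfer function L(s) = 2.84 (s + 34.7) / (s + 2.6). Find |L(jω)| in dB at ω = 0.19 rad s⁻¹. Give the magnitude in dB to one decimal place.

31.6 dB

|j0.19 + 34.7| = √(0.19² + 34.7²) = 34.7
|j0.19 + 2.6| = √(0.19² + 2.6²) = 2.607
|L(j0.19)| = 2.84 × 34.7 / 2.607 = 37.803
20 log₁₀(37.803) = 31.55 dB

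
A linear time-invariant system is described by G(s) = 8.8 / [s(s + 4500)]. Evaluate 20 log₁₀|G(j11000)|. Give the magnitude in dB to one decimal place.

-143.4 dB

|j11000 + 4500| = √(11000² + 4500²) = 1.188e+04
|j11000| = 1.1e+04
|G(j11000)| = 8.8 / (1.188e+04 × 1.1e+04) = 6.7313e-08
20 log₁₀(6.7313e-08) = -143.44 dB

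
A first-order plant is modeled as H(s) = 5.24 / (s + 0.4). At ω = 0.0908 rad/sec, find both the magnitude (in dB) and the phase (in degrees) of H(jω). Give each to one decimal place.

|H| = 22.1 dB, ∠H = -12.8°

|j0.0908 + 0.4| = √(0.0908² + 0.4²) = 0.4102
|H(j0.0908)| = 5.24 / 0.4102 = 12.775
20 log₁₀(12.775) = 22.13 dB
∠(j0.0908 + 0.4) = arctan(0.0908/0.4) = 12.79°
∠H(j0.0908) = −12.79° = -12.79°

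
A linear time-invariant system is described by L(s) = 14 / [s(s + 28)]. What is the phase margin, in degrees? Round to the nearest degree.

89°

Gain crossover: |L(jω)| = 1 at ω ≈ 0.5 rad s⁻¹.
∠L(j0.5) = −90° − arctan(0.5/28) ≈ -91.02°
PM = 180° + (-91.02°) = 88.98°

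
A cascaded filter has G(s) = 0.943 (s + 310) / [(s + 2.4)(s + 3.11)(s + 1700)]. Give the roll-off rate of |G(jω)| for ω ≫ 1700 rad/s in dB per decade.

-40 dB/decade

With 1 zero and 3 poles, the high-frequency asymptotic slope is 20 × (1 − 3) = -40 dB/decade.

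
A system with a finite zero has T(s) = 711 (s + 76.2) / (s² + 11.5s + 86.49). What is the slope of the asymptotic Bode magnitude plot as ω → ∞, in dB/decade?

With 1 zero and 2 poles, the high-frequency asymptotic slope is 20 × (1 − 2) = -20 dB/decade.

-20 dB/decade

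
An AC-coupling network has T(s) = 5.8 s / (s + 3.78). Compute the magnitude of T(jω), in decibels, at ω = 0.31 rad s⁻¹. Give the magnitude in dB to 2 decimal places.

-6.48 dB

|j0.31| = 0.31
|j0.31 + 3.78| = √(0.31² + 3.78²) = 3.793
|T(j0.31)| = 5.8 × 0.31 / 3.793 = 0.47407
20 log₁₀(0.47407) = -6.483 dB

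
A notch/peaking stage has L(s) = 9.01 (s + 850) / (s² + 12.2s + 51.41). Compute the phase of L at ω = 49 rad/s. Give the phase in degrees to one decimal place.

-162.4°

∠(j49 + 850) = arctan(49/850) = 3.30°
∠[(j49)² + 12.2(j49) + 51.41] = ∠[-2349.6 + j597.8] = 165.73°
∠L(j49) = 3.30° − 165.73° = -162.43°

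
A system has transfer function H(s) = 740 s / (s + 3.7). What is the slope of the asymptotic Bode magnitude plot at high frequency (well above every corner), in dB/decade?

With 1 zero and 1 pole, the high-frequency asymptotic slope is 20 × (1 − 1) = 0 dB/decade.

0 dB/decade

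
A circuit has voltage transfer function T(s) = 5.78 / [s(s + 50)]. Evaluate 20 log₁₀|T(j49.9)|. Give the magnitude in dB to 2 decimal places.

|j49.9 + 50| = √(49.9² + 50²) = 70.64
|j49.9| = 49.9
|T(j49.9)| = 5.78 / (70.64 × 49.9) = 0.0016397
20 log₁₀(0.0016397) = -55.704 dB

-55.70 dB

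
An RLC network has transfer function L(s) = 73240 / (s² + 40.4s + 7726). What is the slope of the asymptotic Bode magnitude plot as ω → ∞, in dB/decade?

-40 dB/decade

With 0 zeros and 2 poles, the high-frequency asymptotic slope is 20 × (0 − 2) = -40 dB/decade.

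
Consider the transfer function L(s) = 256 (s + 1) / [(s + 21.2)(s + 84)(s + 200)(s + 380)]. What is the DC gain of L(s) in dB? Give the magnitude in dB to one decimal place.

-114.5 dB

L(0) = 256 × 1 / (21.2 × 84 × 200 × 380) = 1.8915e-06
20 log₁₀(1.8915e-06) = -114.46 dB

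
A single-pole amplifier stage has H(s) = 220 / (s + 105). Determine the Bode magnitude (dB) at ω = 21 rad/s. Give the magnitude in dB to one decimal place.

|j21 + 105| = √(21² + 105²) = 107.1
|H(j21)| = 220 / 107.1 = 2.0545
20 log₁₀(2.0545) = 6.25 dB

6.3 dB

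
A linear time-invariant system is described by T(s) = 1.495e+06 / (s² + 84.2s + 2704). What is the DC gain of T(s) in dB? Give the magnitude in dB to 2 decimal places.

54.85 dB

T(0) = 1.495e+06 / 2704 = 552.88
20 log₁₀(552.88) = 54.853 dB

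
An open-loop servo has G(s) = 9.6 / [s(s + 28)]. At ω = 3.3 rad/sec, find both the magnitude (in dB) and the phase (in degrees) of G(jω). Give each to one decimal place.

|j3.3 + 28| = √(3.3² + 28²) = 28.19
|j3.3| = 3.3
|G(j3.3)| = 9.6 / (28.19 × 3.3) = 0.10318
20 log₁₀(0.10318) = -19.73 dB
∠(j3.3 + 28) = arctan(3.3/28) = 6.72°
∠(j3.3) = 90.00°
∠G(j3.3) = − (6.72° + 90.00°) = -96.72°

|G| = -19.7 dB, ∠G = -96.7 deg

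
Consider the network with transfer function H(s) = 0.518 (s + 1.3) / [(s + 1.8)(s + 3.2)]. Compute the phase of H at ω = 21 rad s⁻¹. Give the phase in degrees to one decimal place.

-80.0°

∠(j21 + 1.3) = arctan(21/1.3) = 86.46°
∠(j21 + 1.8) = arctan(21/1.8) = 85.10°
∠(j21 + 3.2) = arctan(21/3.2) = 81.34°
∠H(j21) = 86.46° − (85.10° + 81.34°) = -79.98°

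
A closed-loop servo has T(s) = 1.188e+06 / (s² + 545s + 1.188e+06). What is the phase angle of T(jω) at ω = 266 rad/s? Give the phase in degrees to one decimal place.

-7.4°

∠[(j266)² + 545(j266) + 1.188e+06] = ∠[1.1172e+06 + j1.4497e+05] = 7.39°
∠T(j266) = −7.39° = -7.39°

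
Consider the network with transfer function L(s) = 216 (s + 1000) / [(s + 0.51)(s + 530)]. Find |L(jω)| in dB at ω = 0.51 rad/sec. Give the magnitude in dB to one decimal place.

55.0 dB

|j0.51 + 1000| = √(0.51² + 1000²) = 1000
|j0.51 + 0.51| = √(0.51² + 0.51²) = 0.7212
|j0.51 + 530| = √(0.51² + 530²) = 530
|L(j0.51)| = 216 × 1000 / (0.7212 × 530) = 565.06
20 log₁₀(565.06) = 55.04 dB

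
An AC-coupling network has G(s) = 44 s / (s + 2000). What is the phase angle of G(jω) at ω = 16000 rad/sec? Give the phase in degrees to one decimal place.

∠(j16000) = 90.00°
∠(j16000 + 2000) = arctan(16000/2000) = 82.87°
∠G(j16000) = 90.00° − 82.87° = 7.13°

7.1°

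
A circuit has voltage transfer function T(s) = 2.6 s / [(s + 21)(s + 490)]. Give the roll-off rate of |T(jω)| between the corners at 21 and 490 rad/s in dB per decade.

In this band the factors already past their corner are: 1 differentiator zero, pole at 21; net slope = 0 dB/decade.

0 dB/decade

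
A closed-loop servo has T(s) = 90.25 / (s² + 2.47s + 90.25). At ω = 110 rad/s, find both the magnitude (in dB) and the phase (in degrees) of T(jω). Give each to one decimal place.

|(j110)² + 2.47(j110) + 90.25| = |-12010 + j271.7| = 1.201e+04
|T(j110)| = 90.25 / 1.201e+04 = 0.0075128
20 log₁₀(0.0075128) = -42.48 dB
∠[(j110)² + 2.47(j110) + 90.25] = ∠[-12010 + j271.7] = 178.70°
∠T(j110) = −178.70° = -178.70°

|T| = -42.5 dB, ∠T = -178.7°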